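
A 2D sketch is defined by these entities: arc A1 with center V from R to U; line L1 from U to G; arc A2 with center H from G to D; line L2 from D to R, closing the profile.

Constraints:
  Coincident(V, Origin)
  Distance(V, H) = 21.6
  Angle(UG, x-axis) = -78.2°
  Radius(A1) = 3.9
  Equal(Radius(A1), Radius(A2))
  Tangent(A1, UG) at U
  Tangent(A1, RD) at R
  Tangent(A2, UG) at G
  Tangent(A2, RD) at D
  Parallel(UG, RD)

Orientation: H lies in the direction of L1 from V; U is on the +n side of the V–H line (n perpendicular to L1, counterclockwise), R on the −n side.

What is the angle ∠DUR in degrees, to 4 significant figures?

70.14°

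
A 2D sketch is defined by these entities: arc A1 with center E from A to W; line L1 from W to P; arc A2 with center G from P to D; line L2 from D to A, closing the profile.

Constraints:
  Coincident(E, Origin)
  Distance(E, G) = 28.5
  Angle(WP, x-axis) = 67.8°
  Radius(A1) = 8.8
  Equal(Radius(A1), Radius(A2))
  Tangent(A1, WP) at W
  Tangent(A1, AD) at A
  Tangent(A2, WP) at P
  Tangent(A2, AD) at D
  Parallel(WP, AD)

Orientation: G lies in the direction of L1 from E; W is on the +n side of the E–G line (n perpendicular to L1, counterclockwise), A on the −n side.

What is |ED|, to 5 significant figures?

29.828

Tangency of A1 to both parallel lines with radius 8.8 puts W and A at E ± 8.8·n: W = (-8.1477, 3.3250), A = (8.1477, -3.3250). Equal radii place P and D the same way about G: P = G + 8.8·n = (2.6208, 29.712), D = G − 8.8·n = (18.916, 23.062). Then |ED| = |D − E| = 29.828.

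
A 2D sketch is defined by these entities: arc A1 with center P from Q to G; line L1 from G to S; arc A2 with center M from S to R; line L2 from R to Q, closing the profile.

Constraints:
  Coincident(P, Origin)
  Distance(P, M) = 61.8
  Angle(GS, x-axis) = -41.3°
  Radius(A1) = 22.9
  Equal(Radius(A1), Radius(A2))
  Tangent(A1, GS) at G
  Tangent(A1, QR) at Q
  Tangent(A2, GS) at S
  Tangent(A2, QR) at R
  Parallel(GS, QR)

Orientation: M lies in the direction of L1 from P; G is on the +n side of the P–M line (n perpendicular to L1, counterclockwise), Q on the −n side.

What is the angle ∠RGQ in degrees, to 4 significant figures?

53.46°

The slot axis is L1's direction at -41.3°, so u = (cos -41.3°, sin -41.3°) = (0.7513, -0.6600) and n = (−sin -41.3°, cos -41.3°) = (0.6600, 0.7513). P is at the origin and M lies 61.8 along u from P, so M = 61.8·u = (46.43, -40.79). Tangency of A1 to both parallel lines with radius 22.9 puts G and Q at P ± 22.9·n: G = (15.11, 17.20), Q = (-15.11, -17.20). Equal radii place S and R the same way about M: S = M + 22.9·n = (61.54, -23.58), R = M − 22.9·n = (31.31, -57.99). Then cos ∠RGQ = GR·GQ / (|GR||GQ|), giving 53.46°.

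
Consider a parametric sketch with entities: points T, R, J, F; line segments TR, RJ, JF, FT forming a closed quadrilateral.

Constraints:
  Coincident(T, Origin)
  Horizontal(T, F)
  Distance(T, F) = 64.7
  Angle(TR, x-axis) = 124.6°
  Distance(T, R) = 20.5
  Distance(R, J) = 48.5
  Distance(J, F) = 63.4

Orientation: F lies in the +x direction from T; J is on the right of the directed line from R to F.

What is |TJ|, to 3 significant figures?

28.7

Checks: |RJ| = 48.50 ✓; |JF| = 63.40 ✓.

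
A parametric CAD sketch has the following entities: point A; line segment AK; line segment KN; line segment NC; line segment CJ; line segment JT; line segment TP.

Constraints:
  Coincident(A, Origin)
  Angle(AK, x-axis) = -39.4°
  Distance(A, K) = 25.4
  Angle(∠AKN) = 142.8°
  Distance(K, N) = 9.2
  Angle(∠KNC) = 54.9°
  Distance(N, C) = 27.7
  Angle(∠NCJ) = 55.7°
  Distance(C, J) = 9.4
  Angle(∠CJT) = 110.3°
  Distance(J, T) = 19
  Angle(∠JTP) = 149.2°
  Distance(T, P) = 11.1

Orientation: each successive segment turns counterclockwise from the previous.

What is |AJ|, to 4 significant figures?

10.31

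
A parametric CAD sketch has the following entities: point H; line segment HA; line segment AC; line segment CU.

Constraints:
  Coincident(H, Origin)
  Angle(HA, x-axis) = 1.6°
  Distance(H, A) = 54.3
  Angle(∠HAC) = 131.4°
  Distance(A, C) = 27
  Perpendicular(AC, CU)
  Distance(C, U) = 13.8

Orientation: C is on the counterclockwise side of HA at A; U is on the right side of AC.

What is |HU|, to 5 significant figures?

83.254

H is at the origin; HA runs at 1.6° with length 54.3, so A = 54.3·(cos 1.6°, sin 1.6°) = (54.279, 1.5161). ∠HAC = 131.4°, so AC runs at 1.6° + (180° − 131.4°) = 50.200° from the x-axis; with |AC| = 27.0, C = A + 27.0·(cos 50.200°, sin 50.200°) = (71.562, 22.260). AC is perpendicular to CU; with |CU| = 13.8 on the right of AC, U = C + 13.8·(0.76828, -0.64011) = (82.164, 13.426). Then |HU| = |U − H| = 83.254.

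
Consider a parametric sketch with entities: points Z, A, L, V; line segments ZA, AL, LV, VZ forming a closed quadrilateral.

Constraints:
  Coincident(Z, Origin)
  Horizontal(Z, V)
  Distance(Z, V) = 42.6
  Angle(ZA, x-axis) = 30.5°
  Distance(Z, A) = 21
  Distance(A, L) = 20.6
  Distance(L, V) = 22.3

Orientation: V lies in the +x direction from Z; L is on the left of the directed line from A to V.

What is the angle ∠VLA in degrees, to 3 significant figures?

76.9°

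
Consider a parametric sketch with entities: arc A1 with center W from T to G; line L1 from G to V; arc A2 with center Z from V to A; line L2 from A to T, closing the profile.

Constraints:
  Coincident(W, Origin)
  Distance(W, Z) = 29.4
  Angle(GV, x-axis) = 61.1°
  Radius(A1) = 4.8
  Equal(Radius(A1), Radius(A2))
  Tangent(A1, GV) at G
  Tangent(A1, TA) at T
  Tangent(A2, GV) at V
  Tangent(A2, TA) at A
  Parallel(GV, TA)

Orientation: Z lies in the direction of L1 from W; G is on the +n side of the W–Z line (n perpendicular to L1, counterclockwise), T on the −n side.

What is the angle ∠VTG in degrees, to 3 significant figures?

71.9°

The slot axis is L1's direction at 61.1°, so u = (cos 61.1°, sin 61.1°) = (0.483, 0.875) and n = (−sin 61.1°, cos 61.1°) = (-0.875, 0.483). W is at the origin and Z lies 29.4 along u from W, so Z = 29.4·u = (14.2, 25.7). Tangency of A1 to both parallel lines with radius 4.8 puts G and T at W ± 4.8·n: G = (-4.20, 2.32), T = (4.20, -2.32). Equal radii place V and A the same way about Z: V = Z + 4.8·n = (10.0, 28.1), A = Z − 4.8·n = (18.4, 23.4). Then cos ∠VTG = TV·TG / (|TV||TG|), giving 71.9°.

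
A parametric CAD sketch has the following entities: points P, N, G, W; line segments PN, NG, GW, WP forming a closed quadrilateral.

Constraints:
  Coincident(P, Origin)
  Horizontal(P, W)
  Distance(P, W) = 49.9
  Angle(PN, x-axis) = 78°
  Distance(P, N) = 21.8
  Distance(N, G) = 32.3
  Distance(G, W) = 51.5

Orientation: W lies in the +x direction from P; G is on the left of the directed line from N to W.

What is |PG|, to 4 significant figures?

52.40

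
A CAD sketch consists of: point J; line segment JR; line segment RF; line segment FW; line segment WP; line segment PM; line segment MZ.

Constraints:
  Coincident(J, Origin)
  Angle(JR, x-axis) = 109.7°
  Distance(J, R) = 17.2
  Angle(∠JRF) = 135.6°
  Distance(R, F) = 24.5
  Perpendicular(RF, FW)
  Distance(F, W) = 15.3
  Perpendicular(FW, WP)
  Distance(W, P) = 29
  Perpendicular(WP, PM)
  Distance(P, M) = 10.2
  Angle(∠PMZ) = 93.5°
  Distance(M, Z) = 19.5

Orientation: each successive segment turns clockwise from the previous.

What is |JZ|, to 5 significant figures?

28.438

WP is perpendicular to PM, so PM runs at 155.30°; with |PM| = 10.2, M = (-3.0450, 9.9739). ∠PMZ = 93.5° gives MZ at 68.800° from the x-axis; with |MZ| = 19.5, Z = (4.0066, 28.154). Then |JZ| = |Z − J| = 28.438.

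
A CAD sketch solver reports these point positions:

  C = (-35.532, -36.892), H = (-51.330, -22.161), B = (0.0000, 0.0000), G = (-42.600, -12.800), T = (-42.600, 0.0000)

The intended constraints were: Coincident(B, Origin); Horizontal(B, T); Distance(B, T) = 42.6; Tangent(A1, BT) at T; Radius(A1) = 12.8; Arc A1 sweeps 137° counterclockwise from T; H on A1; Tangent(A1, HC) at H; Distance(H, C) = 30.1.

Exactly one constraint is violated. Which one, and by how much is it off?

Distance(H, C) = 30.1 — off by 8.50.

B = (0.00, 0.00) ✓; B.y = 0.00, T.y = 0.00 ✓; |BT| = 42.60 ✓; ∠(GT, TB) = 90.00° ✓; |GT| = 12.80 ✓; bearing(G→H) − bearing(G→T) = 137.0° ✓; |GH| = 12.80 ✓; ∠(GH, HC) = 90.00° ✓; |HC| = 21.60 ✗.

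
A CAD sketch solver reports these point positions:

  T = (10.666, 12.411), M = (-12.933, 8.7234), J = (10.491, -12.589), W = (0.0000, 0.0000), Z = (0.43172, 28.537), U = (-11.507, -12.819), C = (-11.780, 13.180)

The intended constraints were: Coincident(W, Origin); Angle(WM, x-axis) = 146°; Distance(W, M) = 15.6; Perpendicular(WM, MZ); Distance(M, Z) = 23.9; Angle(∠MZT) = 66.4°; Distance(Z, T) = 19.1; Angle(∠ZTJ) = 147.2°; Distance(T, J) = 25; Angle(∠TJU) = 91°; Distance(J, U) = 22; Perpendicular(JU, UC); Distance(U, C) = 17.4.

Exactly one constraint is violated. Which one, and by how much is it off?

Distance(U, C) = 17.4 — off by 8.60.

W = (0.00, 0.00) ✓; WM at 146.0° ✓; |WM| = 15.60 ✓; ∠(WM, MZ) = 90.00° ✓; |MZ| = 23.90 ✓; ∠MZT = 66.40° ✓; |ZT| = 19.10 ✓; ∠ZTJ = 147.2° ✓; |TJ| = 25.00 ✓; ∠TJU = 91.00° ✓; |JU| = 22.00 ✓; ∠(JU, UC) = 90.00° ✓; |UC| = 26.00 ✗.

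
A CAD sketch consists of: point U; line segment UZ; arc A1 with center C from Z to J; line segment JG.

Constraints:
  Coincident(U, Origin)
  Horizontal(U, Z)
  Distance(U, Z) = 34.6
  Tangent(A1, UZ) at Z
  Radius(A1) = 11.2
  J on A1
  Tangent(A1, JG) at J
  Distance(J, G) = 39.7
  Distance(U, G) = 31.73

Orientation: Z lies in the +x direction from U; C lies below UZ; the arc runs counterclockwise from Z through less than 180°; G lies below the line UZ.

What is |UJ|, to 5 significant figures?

26.814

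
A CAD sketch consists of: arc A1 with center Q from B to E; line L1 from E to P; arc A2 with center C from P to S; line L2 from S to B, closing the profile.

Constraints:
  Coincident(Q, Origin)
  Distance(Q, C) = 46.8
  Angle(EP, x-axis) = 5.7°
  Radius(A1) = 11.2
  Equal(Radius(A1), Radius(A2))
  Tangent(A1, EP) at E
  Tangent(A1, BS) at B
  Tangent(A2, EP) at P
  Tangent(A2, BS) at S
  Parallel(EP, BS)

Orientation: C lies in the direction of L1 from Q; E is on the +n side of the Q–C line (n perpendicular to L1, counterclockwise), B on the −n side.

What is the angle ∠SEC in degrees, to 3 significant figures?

12.1°

Tangency of A1 to both parallel lines with radius 11.2 puts E and B at Q ± 11.2·n: E = (-1.11, 11.1), B = (1.11, -11.1). Equal radii place P and S the same way about C: P = C + 11.2·n = (45.5, 15.8), S = C − 11.2·n = (47.7, -6.50). Then cos ∠SEC = ES·EC / (|ES||EC|), giving 12.1°.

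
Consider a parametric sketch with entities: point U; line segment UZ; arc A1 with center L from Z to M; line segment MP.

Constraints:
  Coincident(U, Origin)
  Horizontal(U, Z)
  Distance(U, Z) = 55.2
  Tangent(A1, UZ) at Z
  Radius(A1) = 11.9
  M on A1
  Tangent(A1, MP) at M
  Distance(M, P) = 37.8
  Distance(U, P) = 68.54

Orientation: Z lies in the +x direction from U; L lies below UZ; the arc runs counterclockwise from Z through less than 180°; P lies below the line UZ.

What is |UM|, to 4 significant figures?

45.20

Checks: |LM| = 11.90 ✓; ∠(LM, MP) = 90.00° ✓; |MP| = 37.80 ✓; |UP| = 68.54 ✓.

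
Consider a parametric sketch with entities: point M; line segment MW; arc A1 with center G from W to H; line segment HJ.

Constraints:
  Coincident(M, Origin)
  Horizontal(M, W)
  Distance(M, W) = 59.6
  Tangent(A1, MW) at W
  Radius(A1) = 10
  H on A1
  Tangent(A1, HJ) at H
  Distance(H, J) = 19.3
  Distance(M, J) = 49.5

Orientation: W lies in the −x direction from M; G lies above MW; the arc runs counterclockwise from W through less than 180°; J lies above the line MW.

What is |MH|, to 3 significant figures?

50.7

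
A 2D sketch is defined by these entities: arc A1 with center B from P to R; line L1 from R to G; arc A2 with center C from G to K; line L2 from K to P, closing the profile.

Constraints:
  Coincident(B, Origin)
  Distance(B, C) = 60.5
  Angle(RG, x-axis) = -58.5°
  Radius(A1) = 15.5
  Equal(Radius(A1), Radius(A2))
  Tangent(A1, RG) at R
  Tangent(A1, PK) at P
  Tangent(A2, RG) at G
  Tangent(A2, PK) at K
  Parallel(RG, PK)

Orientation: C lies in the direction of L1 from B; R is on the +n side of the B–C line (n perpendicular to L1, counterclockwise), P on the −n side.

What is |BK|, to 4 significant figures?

62.45

The slot axis is L1's direction at -58.5°, so u = (cos -58.5°, sin -58.5°) = (0.5225, -0.8526) and n = (−sin -58.5°, cos -58.5°) = (0.8526, 0.5225). B is at the origin and C lies 60.5 along u from B, so C = 60.5·u = (31.61, -51.58). Tangency of A1 to both parallel lines with radius 15.5 puts R and P at B ± 15.5·n: R = (13.22, 8.099), P = (-13.22, -8.099). Equal radii place G and K the same way about C: G = C + 15.5·n = (44.83, -43.49), K = C − 15.5·n = (18.40, -59.68). Then |BK| = |K − B| = 62.45.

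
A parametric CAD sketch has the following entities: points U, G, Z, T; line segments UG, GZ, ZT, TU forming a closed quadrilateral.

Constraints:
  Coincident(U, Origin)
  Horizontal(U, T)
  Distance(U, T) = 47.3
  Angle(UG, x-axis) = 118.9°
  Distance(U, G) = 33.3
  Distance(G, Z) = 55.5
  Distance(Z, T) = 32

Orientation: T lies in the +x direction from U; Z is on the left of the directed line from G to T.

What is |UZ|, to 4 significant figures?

50.12

U is at the origin; UT is horizontal with |UT| = 47.3 and T in +x, so T = (47.3, 0). UG runs at 118.9° with |UG| = 33.3, so G = (-16.09, 29.15). Z is determined by |GZ| = 55.5 and |ZT| = 32.0 together: it lies at the intersection of circle(G, 55.5) and circle(T, 32.0). With |GT| = 69.78, the foot of the radical line on GT is 49.62 from G and the perpendicular offset is √(55.5² − 49.62²) = 24.86. Taking the left-of-GT solution: Z = (39.38, 31.00).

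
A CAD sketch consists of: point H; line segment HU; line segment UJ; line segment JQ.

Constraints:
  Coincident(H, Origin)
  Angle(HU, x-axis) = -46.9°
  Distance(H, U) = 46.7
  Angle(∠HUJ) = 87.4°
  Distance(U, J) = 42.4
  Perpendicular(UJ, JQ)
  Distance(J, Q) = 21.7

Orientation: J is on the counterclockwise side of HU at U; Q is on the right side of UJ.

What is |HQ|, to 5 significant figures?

79.338

H is at the origin; HU runs at -46.9° with length 46.7, so U = 46.7·(cos -46.9°, sin -46.9°) = (31.909, -34.099). ∠HUJ = 87.4°, so UJ runs at -46.9° + (180° − 87.4°) = 45.700° from the x-axis; with |UJ| = 42.4, J = U + 42.4·(cos 45.700°, sin 45.700°) = (61.522, -3.7532). UJ ⟂ JQ; with |JQ| = 21.7 on the right of UJ, Q = J + 21.7·(0.71569, -0.69842) = (77.052, -18.909). Then |HQ| = |Q − H| = 79.338.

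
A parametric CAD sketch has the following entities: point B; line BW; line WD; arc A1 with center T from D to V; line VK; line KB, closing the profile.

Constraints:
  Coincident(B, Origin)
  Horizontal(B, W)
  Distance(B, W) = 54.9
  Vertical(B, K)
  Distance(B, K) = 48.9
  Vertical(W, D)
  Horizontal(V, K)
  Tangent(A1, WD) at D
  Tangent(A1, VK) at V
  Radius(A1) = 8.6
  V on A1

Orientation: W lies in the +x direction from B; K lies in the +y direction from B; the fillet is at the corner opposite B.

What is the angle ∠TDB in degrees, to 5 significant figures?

36.281°

B is at the origin; BW is horizontal with |BW| = 54.9 and W on the +x side, so W = (54.900, 0.0000). BK is vertical with |BK| = 48.9 and K on the +y side, so K = (0.0000, 48.900). The virtual corner opposite B is at (54.900, 48.900). A1 meets WD tangentially, so TD is at right angles to WD and the tangent condition forces TV to be normal to VK, with radius 8.6, so the center T sits 8.6 in from both sides at T = (46.300, 40.300). That places the tangent points at D = (54.900, 40.300) on WD and V = (46.300, 48.900) on VK. Then cos ∠TDB = DT·DB / (|DT||DB|), giving 36.281°.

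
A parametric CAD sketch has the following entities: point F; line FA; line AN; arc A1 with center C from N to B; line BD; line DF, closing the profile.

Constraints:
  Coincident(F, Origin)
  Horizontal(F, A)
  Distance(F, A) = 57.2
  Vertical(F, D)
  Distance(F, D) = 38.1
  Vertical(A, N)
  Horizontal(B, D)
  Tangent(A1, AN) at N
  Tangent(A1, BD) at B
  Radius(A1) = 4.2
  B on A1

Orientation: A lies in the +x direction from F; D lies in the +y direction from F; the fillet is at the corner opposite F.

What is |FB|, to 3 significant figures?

65.3

F is at the origin; FA is horizontal with |FA| = 57.2 and A on the +x side, so A = (57.2, 0.00). FD is vertical with |FD| = 38.1 and D on the +y side, so D = (0.00, 38.1). The virtual corner opposite F is at (57.2, 38.1). Tangency of A1 to AN means the radius CN is perpendicular to AN and since A1 is tangent to BD there, CB ⟂ BD, with radius 4.2, so the center C sits 4.2 in from both sides at C = (53.0, 33.9). That places the tangent points at N = (57.2, 33.9) on AN and B = (53.0, 38.1) on BD. Then |FB| = |B − F| = 65.3.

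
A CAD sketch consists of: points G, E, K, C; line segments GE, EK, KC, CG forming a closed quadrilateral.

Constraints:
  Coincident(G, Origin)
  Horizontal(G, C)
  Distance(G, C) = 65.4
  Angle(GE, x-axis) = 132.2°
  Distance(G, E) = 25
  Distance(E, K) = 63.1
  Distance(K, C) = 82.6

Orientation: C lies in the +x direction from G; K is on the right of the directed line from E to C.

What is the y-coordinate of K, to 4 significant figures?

-43.44

Checks: |EK| = 63.10 ✓; |KC| = 82.60 ✓.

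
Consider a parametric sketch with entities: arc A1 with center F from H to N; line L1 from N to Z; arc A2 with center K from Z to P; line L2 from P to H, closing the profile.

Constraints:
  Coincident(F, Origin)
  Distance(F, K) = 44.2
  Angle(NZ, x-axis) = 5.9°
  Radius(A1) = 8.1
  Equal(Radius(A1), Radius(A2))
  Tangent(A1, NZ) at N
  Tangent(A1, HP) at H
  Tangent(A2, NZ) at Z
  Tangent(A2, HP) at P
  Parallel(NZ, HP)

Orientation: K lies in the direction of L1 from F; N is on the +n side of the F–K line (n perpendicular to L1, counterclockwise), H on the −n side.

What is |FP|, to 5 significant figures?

44.936

Tangency of A1 to both parallel lines with radius 8.1 puts N and H at F ± 8.1·n: N = (-0.83262, 8.0571), H = (0.83262, -8.0571). Equal radii place Z and P the same way about K: Z = K + 8.1·n = (43.133, 12.601), P = K − 8.1·n = (44.798, -3.5137). Then |FP| = |P − F| = 44.936.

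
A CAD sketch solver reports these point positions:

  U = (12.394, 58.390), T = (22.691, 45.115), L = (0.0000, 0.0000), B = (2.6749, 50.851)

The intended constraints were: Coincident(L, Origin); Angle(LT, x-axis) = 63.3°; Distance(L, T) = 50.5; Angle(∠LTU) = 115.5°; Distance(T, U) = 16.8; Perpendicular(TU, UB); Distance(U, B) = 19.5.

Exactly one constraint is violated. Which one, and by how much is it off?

Distance(U, B) = 19.5 — off by 7.20.

L = (0.00, 0.00) ✓; LT at 63.30° ✓; |LT| = 50.50 ✓; ∠LTU = 115.5° ✓; |TU| = 16.80 ✓; ∠(TU, UB) = 90.00° ✓; |UB| = 12.30 ✗.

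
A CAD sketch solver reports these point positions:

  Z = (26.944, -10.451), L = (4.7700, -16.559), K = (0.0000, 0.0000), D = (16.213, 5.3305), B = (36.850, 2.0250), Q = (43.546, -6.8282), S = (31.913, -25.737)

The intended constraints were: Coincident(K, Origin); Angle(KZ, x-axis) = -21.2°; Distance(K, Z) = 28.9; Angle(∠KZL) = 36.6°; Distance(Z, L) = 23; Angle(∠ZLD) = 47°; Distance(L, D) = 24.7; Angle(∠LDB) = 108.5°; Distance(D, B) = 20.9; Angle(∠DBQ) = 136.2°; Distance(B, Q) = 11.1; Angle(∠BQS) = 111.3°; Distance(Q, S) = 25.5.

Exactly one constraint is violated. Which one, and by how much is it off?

Distance(Q, S) = 25.5 — off by 3.30.

K = (0.00, 0.00) ✓; KZ at -21.20° ✓; |KZ| = 28.90 ✓; ∠KZL = 36.60° ✓; |ZL| = 23.00 ✓; ∠ZLD = 47.00° ✓; |LD| = 24.70 ✓; ∠LDB = 108.5° ✓; |DB| = 20.90 ✓; ∠DBQ = 136.2° ✓; |BQ| = 11.10 ✓; ∠BQS = 111.3° ✓; |QS| = 22.20 ✗.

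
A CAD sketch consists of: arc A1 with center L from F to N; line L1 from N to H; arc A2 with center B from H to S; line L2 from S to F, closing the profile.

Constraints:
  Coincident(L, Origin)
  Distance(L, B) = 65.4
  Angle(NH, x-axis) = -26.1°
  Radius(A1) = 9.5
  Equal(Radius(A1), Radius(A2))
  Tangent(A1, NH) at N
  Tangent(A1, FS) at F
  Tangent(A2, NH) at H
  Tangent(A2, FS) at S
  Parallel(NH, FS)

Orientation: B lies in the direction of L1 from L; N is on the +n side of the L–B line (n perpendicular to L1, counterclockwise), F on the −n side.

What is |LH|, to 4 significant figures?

66.09

Tangency of A1 to both parallel lines with radius 9.5 puts N and F at L ± 9.5·n: N = (4.179, 8.531), F = (-4.179, -8.531). Equal radii place H and S the same way about B: H = B + 9.5·n = (62.91, -20.24), S = B − 9.5·n = (54.55, -37.30). Then |LH| = |H − L| = 66.09.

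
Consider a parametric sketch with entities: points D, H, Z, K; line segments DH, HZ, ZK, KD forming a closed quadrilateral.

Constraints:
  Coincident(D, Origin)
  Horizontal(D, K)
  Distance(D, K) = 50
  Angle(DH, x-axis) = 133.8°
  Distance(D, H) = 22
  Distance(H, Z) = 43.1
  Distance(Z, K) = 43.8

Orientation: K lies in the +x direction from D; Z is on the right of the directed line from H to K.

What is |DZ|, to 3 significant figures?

21.5

Checks: |HZ| = 43.10 ✓; |ZK| = 43.80 ✓.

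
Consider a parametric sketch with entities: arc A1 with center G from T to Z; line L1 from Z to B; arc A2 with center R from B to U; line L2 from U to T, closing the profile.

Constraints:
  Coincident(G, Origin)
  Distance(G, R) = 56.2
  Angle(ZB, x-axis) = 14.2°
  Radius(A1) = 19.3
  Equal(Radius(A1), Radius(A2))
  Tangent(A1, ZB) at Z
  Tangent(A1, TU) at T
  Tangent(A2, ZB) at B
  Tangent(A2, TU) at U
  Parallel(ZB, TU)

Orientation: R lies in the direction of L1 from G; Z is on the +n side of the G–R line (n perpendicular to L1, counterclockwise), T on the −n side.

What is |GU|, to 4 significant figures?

59.42

Tangency of A1 to both parallel lines with radius 19.3 puts Z and T at G ± 19.3·n: Z = (-4.734, 18.71), T = (4.734, -18.71). Equal radii place B and U the same way about R: B = R + 19.3·n = (49.75, 32.50), U = R − 19.3·n = (59.22, -4.924). Then |GU| = |U − G| = 59.42.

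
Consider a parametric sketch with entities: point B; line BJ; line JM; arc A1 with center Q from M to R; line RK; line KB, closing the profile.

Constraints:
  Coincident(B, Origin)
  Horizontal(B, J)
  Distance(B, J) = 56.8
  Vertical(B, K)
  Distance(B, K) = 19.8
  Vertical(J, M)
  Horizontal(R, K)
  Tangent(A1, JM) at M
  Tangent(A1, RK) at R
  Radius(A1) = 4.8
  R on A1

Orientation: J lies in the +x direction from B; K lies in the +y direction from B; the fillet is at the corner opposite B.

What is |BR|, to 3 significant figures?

55.6

B is at the origin; BJ is horizontal with |BJ| = 56.8 and J on the +x side, so J = (56.8, 0.00). B and K share the same x with |BK| = 19.8 and K on the +y side, so K = (0.00, 19.8). The virtual corner opposite B is at (56.8, 19.8). A1 meets JM tangentially, so QM is at right angles to JM and tangency of A1 to RK means the radius QR is perpendicular to RK, with radius 4.8, so the center Q sits 4.8 in from both sides at Q = (52.0, 15.0). That places the tangent points at M = (56.8, 15.0) on JM and R = (52.0, 19.8) on RK. Then |BR| = |R − B| = 55.6.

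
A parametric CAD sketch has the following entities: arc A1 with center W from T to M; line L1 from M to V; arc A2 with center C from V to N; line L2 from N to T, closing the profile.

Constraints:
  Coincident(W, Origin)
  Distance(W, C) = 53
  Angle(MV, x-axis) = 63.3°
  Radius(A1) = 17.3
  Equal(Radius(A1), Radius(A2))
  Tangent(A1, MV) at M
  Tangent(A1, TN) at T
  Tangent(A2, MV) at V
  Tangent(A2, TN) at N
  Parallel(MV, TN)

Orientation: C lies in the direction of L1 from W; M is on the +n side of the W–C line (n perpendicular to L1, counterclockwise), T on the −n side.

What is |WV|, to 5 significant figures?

55.752

The slot axis is L1's direction at 63.3°, so u = (cos 63.3°, sin 63.3°) = (0.44932, 0.89337) and n = (−sin 63.3°, cos 63.3°) = (-0.89337, 0.44932). W is at the origin and C lies 53.0 along u from W, so C = 53.0·u = (23.814, 47.349). Tangency of A1 to both parallel lines with radius 17.3 puts M and T at W ± 17.3·n: M = (-15.455, 7.7732), T = (15.455, -7.7732). Equal radii place V and N the same way about C: V = C + 17.3·n = (8.3586, 55.122), N = C − 17.3·n = (39.269, 39.575). Then |WV| = |V − W| = 55.752.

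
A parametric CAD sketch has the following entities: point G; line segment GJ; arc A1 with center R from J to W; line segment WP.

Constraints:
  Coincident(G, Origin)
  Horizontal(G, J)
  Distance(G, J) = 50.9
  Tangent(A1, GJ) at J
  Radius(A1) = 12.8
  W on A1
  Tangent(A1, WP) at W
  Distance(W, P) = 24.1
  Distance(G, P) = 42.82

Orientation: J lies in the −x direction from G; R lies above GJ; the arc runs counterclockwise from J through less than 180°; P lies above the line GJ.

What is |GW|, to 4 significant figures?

39.83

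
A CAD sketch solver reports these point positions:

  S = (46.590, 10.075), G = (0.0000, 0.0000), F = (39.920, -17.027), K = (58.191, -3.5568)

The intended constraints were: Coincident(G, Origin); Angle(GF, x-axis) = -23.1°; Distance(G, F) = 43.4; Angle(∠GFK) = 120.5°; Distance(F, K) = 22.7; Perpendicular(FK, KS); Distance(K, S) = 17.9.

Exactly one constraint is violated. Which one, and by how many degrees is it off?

Perpendicular(FK, KS) — off by 4.00°.

G = (0.00, 0.00) ✓; GF at -23.10° ✓; |GF| = 43.40 ✓; ∠GFK = 120.5° ✓; |FK| = 22.70 ✓; ∠(FK, KS) = 94.00° ✗; |KS| = 17.90 ✓.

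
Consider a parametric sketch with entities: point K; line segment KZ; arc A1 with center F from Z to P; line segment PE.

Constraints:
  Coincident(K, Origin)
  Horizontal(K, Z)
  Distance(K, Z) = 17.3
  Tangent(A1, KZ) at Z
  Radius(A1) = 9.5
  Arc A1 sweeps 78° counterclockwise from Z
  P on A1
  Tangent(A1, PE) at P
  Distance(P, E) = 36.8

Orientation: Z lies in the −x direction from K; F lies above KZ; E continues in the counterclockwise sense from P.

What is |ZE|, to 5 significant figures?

46.703

K is at the origin; K and Z share the same y with |KZ| = 17.3 and Z on the −x side, so Z = (-17.300, 0.0000). The tangent condition forces FZ to be normal to KZ, so F = Z + (0, 9.5) = (-17.300, 9.5000). On A1, Z sits at bearing -90° from F; a 78° counterclockwise sweep puts P at bearing -12°, so P = F + 9.5·(cos -12°, sin -12°) = (-8.0076, 7.5248). The tangent condition forces FP to be normal to PE, so PE runs along (−sin -12°, cos -12°); with |PE| = 36.8, E = (-0.35645, 43.521). Then |ZE| = |E − Z| = 46.703.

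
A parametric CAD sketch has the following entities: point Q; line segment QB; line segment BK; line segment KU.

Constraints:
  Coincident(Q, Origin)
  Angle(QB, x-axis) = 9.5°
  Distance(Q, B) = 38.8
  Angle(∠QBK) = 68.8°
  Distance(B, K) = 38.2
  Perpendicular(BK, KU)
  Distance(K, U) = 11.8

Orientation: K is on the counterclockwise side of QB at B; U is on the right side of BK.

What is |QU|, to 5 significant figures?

53.718

Q is at the origin; QB runs at 9.5° with length 38.8, so B = 38.8·(cos 9.5°, sin 9.5°) = (38.268, 6.4038). ∠QBK = 68.8°, so BK runs at 9.5° + (180° − 68.8°) = 120.70° from the x-axis; with |BK| = 38.2, K = B + 38.2·(cos 120.70°, sin 120.70°) = (18.765, 39.250). The perpendicularity gives KU at right angles to BK; with |KU| = 11.8 on the right of BK, U = K + 11.8·(0.85985, 0.51054) = (28.911, 45.275). Then |QU| = |U − Q| = 53.718.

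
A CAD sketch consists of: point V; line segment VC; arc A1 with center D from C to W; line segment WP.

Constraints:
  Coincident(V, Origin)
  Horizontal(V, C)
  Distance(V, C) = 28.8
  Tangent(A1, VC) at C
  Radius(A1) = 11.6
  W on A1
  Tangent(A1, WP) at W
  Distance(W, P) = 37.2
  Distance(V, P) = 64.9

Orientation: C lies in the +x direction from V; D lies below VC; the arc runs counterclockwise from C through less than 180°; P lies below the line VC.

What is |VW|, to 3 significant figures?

27.8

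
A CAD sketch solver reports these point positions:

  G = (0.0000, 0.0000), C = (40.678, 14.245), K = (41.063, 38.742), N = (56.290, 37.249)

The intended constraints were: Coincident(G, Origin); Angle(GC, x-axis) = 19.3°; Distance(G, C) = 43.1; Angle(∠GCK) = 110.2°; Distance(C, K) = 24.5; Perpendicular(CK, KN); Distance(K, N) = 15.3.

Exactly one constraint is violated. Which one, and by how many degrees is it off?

Perpendicular(CK, KN) — off by 4.70°.

G = (0.00, 0.00) ✓; GC at 19.30° ✓; |GC| = 43.10 ✓; ∠GCK = 110.2° ✓; |CK| = 24.50 ✓; ∠(CK, KN) = 94.70° ✗; |KN| = 15.30 ✓.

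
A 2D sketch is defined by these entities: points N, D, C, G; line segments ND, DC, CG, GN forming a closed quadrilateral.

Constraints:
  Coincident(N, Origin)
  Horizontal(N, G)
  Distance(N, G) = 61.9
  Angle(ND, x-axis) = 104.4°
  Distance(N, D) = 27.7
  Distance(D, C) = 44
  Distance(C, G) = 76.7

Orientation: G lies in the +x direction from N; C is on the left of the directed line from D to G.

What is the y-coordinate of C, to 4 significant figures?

63.00

Checks: N = (0.00, 0.00) ✓; |DC| = 44.00 ✓; |CG| = 76.70 ✓.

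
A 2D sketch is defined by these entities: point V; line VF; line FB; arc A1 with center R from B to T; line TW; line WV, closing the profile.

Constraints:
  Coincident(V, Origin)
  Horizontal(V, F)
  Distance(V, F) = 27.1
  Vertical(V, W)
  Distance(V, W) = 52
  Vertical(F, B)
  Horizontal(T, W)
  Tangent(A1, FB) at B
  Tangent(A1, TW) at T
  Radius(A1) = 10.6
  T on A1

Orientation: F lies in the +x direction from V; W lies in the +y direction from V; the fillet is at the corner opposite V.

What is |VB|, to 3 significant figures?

49.5

The virtual corner opposite V is at (27.1, 52.0). The tangent condition forces RB to be normal to FB and the tangent condition forces RT to be normal to TW, with radius 10.6, so the center R sits 10.6 in from both sides at R = (16.5, 41.4). That places the tangent points at B = (27.1, 41.4) on FB and T = (16.5, 52.0) on TW. Then |VB| = |B − V| = 49.5.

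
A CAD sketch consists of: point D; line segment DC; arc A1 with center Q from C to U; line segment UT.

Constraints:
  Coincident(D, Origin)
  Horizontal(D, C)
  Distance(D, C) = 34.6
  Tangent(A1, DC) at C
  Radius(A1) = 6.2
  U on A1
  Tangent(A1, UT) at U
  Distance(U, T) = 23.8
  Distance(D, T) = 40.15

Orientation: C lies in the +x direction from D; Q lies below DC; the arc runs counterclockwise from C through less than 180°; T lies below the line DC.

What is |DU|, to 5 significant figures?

29.007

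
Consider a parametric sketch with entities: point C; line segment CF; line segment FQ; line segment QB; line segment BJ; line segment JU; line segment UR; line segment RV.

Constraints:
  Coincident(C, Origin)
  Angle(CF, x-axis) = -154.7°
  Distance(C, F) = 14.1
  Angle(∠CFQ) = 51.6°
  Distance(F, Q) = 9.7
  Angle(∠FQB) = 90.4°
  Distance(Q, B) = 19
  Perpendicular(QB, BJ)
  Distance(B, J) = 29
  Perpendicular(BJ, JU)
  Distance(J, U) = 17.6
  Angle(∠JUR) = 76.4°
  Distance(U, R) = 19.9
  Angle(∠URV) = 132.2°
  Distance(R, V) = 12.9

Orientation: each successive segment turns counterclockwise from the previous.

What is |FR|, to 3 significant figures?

6.15

C is at the origin; CF runs at -154.7° with length 14.1, so F = (-12.7, -6.03). ∠CFQ = 51.6° gives FQ at -26.3° from the x-axis; with |FQ| = 9.7, Q = (-4.05, -10.3). ∠FQB = 90.4° gives QB at 63.3° from the x-axis; with |QB| = 19.0, B = (4.49, 6.65). QB is perpendicular to BJ, so BJ runs at 153°; with |BJ| = 29.0, J = (-21.4, 19.7). The perpendicularity gives JU at right angles to BJ, so JU runs at -117°; with |JU| = 17.6, U = (-29.3, 3.96). ∠JUR = 76.4° gives UR at -13.1° from the x-axis; with |UR| = 19.9, R = (-9.95, -0.553). Then |FR| = |R − F| = 6.15.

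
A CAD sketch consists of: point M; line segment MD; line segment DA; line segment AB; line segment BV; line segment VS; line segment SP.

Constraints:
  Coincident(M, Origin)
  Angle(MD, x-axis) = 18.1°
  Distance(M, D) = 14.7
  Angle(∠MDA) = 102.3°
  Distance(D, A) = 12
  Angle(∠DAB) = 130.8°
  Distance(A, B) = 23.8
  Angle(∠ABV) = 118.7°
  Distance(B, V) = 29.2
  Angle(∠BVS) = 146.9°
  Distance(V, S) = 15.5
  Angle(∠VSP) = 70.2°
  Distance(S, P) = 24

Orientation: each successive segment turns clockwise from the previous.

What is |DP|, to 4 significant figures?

31.63

M is at the origin; MD runs at 18.1° with length 14.7, so D = (13.97, 4.567). ∠MDA = 102.3° gives DA at -59.60° from the x-axis; with |DA| = 12.0, A = (20.04, -5.783). ∠DAB = 130.8° gives AB at -108.8° from the x-axis; with |AB| = 23.8, B = (12.38, -28.31). ∠ABV = 118.7° gives BV at -170.1° from the x-axis; with |BV| = 29.2, V = (-16.39, -33.33). ∠BVS = 146.9° gives VS at 156.8° from the x-axis; with |VS| = 15.5, S = (-30.64, -27.23). ∠VSP = 70.2° gives SP at 47.00° from the x-axis; with |SP| = 24.0, P = (-14.27, -9.675). Then |DP| = |P − D| = 31.63.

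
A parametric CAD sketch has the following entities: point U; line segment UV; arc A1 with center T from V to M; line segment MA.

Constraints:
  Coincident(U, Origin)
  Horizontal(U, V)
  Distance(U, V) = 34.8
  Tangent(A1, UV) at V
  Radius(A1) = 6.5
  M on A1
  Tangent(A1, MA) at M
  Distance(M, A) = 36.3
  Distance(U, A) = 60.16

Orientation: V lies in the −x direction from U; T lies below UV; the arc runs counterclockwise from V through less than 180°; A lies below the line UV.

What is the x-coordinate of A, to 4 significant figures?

-42.52

U is at the origin; UV is horizontal with |UV| = 34.8 and V on the −x side, so V = (-34.80, 0.000). Tangency of A1 to UV means the radius TV is perpendicular to UV, so T = V + (0, -6.5) = (-34.80, -6.500). Since TM ⟂ MA (tangency), |TA| = √(6.5² + 36.3²) = 36.88 regardless of where M sits on A1. So A lies on both circle(U, 60.16) and circle(T, 36.88); the below-UV intersection is A = (-42.52, -42.56). M is the foot of the tangent from A: M = (-41.30, -6.281).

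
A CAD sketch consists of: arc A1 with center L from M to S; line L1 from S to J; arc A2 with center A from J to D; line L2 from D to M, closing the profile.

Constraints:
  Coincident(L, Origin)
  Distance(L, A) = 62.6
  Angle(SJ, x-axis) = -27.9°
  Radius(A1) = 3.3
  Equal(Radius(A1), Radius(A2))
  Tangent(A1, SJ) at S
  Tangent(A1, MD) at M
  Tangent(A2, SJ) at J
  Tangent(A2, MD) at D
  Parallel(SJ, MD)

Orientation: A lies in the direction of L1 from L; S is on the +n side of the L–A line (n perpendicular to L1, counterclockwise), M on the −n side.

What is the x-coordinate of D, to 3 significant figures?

53.8

The slot axis is L1's direction at -27.9°, so u = (cos -27.9°, sin -27.9°) = (0.884, -0.468) and n = (−sin -27.9°, cos -27.9°) = (0.468, 0.884). L is at the origin and A lies 62.6 along u from L, so A = 62.6·u = (55.3, -29.3). Tangency of A1 to both parallel lines with radius 3.3 puts S and M at L ± 3.3·n: S = (1.54, 2.92), M = (-1.54, -2.92). Equal radii place J and D the same way about A: J = A + 3.3·n = (56.9, -26.4), D = A − 3.3·n = (53.8, -32.2). So D.x = 53.8.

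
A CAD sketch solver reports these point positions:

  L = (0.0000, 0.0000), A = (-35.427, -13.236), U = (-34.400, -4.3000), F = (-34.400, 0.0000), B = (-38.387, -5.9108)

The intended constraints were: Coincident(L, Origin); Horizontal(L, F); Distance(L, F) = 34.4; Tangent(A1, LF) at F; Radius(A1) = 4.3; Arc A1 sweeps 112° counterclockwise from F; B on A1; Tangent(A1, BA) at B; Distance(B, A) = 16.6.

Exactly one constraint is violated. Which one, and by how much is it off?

Distance(B, A) = 16.6 — off by 8.70.

L = (0.00, 0.00) ✓; L.y = 0.00, F.y = 0.00 ✓; |LF| = 34.40 ✓; ∠(UF, FL) = 90.00° ✓; |UF| = 4.300 ✓; bearing(U→B) − bearing(U→F) = 112.0° ✓; |UB| = 4.300 ✓; ∠(UB, BA) = 90.00° ✓; |BA| = 7.901 ✗.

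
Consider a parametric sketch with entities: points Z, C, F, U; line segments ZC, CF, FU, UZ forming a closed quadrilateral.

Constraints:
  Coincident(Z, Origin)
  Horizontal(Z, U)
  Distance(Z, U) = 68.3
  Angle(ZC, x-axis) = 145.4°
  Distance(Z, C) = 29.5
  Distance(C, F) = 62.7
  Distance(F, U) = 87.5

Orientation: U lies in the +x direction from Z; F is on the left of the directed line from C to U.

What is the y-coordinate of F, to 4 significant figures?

67.47

Checks: |CF| = 62.70 ✓; |FU| = 87.50 ✓.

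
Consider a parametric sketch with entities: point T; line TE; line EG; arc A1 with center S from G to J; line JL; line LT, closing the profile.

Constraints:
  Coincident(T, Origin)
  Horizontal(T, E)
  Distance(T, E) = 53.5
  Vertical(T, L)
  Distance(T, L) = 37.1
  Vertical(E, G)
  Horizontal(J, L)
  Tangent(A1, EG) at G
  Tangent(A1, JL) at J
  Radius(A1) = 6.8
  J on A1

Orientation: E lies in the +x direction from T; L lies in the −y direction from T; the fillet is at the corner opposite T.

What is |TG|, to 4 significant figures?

61.48

T is at the origin; TE is horizontal with |TE| = 53.5 and E on the +x side, so E = (53.50, 0.000). T and L share the same x with |TL| = 37.1 and L on the −y side, so L = (0.000, -37.10). The virtual corner opposite T is at (53.50, -37.10). A1 meets EG tangentially, so SG is at right angles to EG and the tangent condition forces SJ to be normal to JL, with radius 6.8, so the center S sits 6.8 in from both sides at S = (46.70, -30.30). That places the tangent points at G = (53.50, -30.30) on EG and J = (46.70, -37.10) on JL. Then |TG| = |G − T| = 61.48.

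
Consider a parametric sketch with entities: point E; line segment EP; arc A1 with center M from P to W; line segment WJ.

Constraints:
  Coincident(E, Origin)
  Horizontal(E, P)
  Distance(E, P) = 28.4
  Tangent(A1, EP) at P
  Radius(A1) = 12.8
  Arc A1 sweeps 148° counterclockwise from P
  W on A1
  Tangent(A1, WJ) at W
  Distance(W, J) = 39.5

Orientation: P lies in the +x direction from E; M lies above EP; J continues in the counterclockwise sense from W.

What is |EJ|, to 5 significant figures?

44.619

E is at the origin; EP is horizontal with |EP| = 28.4 and P on the +x side, so P = (28.400, 0.0000). Since A1 is tangent to EP there, MP ⟂ EP, so M = P + (0, 12.8) = (28.400, 12.800). On A1, P sits at bearing -90° from M; a 148° counterclockwise sweep puts W at bearing 58°, so W = M + 12.8·(cos 58°, sin 58°) = (35.183, 23.655). Tangency of A1 to WJ means the radius MW is perpendicular to WJ, so WJ runs along (−sin 58°, cos 58°); with |WJ| = 39.5, J = (1.6851, 44.587). Then |EJ| = |J − E| = 44.619.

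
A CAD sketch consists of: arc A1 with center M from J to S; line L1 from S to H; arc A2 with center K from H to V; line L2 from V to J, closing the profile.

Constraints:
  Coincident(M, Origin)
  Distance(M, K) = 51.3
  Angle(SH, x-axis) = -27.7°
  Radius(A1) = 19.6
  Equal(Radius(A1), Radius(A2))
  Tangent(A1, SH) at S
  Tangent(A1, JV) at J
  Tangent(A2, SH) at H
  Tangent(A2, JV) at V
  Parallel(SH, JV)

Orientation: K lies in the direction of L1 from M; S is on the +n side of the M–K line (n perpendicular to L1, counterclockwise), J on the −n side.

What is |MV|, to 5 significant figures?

54.917

The slot axis is L1's direction at -27.7°, so u = (cos -27.7°, sin -27.7°) = (0.88539, -0.46484) and n = (−sin -27.7°, cos -27.7°) = (0.46484, 0.88539). M is at the origin and K lies 51.3 along u from M, so K = 51.3·u = (45.421, -23.846). Tangency of A1 to both parallel lines with radius 19.6 puts S and J at M ± 19.6·n: S = (9.1109, 17.354), J = (-9.1109, -17.354). Equal radii place H and V the same way about K: H = K + 19.6·n = (54.532, -6.4927), V = K − 19.6·n = (36.310, -41.200). Then |MV| = |V − M| = 54.917.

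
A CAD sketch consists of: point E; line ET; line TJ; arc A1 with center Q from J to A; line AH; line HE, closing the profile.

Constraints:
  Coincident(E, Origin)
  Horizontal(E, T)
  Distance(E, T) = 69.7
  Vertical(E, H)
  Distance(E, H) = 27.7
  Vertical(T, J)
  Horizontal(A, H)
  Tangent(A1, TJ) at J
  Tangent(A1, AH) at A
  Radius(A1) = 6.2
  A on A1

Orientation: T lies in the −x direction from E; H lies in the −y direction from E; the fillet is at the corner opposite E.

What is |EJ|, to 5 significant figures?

72.941

E is at the origin; E and T share the same y with |ET| = 69.7 and T on the −x side, so T = (-69.700, 0.0000). E and H share the same x with |EH| = 27.7 and H on the −y side, so H = (0.0000, -27.700). The virtual corner opposite E is at (-69.700, -27.700). A1 meets TJ tangentially, so QJ is at right angles to TJ and A1 meets AH tangentially, so QA is at right angles to AH, with radius 6.2, so the center Q sits 6.2 in from both sides at Q = (-63.500, -21.500). That places the tangent points at J = (-69.700, -21.500) on TJ and A = (-63.500, -27.700) on AH. Then |EJ| = |J − E| = 72.941.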